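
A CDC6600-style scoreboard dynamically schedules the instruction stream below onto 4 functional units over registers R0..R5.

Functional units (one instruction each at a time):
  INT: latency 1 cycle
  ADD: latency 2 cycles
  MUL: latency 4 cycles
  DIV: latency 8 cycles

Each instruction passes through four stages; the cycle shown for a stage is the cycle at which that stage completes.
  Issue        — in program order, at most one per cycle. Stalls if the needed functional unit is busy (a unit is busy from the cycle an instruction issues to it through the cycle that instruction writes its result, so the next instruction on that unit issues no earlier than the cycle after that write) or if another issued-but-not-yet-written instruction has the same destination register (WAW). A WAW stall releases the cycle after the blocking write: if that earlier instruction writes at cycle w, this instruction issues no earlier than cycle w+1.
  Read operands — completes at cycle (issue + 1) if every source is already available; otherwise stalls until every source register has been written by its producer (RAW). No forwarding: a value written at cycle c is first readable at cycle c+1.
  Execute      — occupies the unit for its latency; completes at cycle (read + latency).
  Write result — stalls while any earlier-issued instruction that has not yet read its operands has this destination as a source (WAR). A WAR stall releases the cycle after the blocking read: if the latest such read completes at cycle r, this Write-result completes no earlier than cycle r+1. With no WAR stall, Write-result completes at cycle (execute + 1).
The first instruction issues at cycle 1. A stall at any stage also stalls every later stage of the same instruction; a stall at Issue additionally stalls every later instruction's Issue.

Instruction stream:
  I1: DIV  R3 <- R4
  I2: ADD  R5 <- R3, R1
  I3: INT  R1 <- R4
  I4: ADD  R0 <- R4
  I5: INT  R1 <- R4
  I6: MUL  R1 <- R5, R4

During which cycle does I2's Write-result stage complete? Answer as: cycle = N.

cycle = 15

cycle 1: I1 issues→DIV
cycle 2: I1 reads; I2 issues→ADD
cycle 3: I3 issues→INT
cycle 4: I3 reads
cycle 5: I3 exec-done
cycle 10: I1 exec-done
cycle 11: I1 writes R3
cycle 12: I2 reads
cycle 13: I3 writes R1
cycle 14: I2 exec-done
cycle 15: I2 writes R5
cycle 16: I4 issues→ADD
cycle 17: I4 reads; I5 issues→INT
cycle 18: I5 reads
cycle 19: I4 exec-done; I5 exec-done
cycle 20: I4 writes R0; I5 writes R1
cycle 21: I6 issues→MUL
cycle 22: I6 reads
cycle 26: I6 exec-done
cycle 27: I6 writes R1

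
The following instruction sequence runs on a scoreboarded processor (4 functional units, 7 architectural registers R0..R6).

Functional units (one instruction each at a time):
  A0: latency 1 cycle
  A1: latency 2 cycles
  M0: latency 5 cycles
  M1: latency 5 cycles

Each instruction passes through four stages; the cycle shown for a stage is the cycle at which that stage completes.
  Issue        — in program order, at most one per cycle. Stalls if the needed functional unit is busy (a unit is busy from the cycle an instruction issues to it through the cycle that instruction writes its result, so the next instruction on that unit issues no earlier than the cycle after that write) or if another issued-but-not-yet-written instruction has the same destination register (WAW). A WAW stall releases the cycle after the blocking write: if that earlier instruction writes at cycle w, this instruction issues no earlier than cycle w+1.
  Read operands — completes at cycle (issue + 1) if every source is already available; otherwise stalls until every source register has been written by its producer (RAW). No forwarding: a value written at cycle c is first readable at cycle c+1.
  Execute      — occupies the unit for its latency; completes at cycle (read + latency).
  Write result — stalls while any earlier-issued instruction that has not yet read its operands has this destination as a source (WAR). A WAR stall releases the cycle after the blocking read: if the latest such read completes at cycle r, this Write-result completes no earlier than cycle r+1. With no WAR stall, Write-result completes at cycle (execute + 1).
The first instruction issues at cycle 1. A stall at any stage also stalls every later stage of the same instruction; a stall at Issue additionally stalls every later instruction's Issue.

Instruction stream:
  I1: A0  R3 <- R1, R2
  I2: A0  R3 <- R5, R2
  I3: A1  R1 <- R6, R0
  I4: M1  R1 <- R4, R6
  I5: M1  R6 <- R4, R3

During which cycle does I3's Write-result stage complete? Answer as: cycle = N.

cycle = 10

I1  is:1  ro:2  ex:3  wr:4
I2  is:5  ro:6  ex:7  wr:8  — struct: A0 busy until I1 writes@4
I3  is:6  ro:7  ex:9  wr:10
I4  is:11  ro:12  ex:17  wr:18  — WAW R1: wait I3 write@10
I5  is:19  ro:20  ex:25  wr:26  — struct: M1 busy until I4 writes@18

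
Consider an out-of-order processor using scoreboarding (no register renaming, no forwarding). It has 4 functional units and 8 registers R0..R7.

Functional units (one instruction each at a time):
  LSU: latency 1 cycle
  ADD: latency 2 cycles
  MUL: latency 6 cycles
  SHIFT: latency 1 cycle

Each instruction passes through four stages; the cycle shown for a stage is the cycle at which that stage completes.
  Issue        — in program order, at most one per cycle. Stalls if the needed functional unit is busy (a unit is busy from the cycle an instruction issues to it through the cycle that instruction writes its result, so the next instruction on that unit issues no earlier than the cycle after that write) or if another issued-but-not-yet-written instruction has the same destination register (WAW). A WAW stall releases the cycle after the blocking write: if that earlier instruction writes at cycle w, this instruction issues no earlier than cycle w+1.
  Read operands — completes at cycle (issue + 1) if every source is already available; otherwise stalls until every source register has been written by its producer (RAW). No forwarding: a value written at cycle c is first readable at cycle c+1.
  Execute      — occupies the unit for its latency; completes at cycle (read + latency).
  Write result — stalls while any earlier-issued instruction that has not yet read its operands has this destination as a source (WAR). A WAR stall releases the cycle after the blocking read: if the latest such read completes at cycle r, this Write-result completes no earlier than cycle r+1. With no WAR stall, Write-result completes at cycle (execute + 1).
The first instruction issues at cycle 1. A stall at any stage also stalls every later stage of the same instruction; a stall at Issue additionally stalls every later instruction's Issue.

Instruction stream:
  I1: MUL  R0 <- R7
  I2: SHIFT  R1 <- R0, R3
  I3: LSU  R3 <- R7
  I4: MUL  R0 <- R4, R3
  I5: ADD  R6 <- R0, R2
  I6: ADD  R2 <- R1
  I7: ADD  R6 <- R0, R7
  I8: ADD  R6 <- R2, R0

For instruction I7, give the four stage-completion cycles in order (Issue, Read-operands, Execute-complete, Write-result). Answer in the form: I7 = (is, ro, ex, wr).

I7 = (29, 30, 32, 33)

cycle 1: I1 issues→MUL
cycle 2: I1 reads · I2 issues→SHIFT
cycle 3: I3 issues→LSU
cycle 4: I3 reads
cycle 5: I3 exec-done
cycle 8: I1 exec-done
cycle 9: I1 writes R0
cycle 10: I2 reads · I4 issues→MUL
cycle 11: I2 exec-done · I3 writes R3 · I5 issues→ADD
cycle 12: I2 writes R1 · I4 reads
cycle 18: I4 exec-done
cycle 19: I4 writes R0
cycle 20: I5 reads
cycle 22: I5 exec-done
cycle 23: I5 writes R6
cycle 24: I6 issues→ADD
cycle 25: I6 reads
cycle 27: I6 exec-done
cycle 28: I6 writes R2
cycle 29: I7 issues→ADD
cycle 30: I7 reads
cycle 32: I7 exec-done
cycle 33: I7 writes R6
cycle 34: I8 issues→ADD
cycle 35: I8 reads
cycle 37: I8 exec-done
cycle 38: I8 writes R6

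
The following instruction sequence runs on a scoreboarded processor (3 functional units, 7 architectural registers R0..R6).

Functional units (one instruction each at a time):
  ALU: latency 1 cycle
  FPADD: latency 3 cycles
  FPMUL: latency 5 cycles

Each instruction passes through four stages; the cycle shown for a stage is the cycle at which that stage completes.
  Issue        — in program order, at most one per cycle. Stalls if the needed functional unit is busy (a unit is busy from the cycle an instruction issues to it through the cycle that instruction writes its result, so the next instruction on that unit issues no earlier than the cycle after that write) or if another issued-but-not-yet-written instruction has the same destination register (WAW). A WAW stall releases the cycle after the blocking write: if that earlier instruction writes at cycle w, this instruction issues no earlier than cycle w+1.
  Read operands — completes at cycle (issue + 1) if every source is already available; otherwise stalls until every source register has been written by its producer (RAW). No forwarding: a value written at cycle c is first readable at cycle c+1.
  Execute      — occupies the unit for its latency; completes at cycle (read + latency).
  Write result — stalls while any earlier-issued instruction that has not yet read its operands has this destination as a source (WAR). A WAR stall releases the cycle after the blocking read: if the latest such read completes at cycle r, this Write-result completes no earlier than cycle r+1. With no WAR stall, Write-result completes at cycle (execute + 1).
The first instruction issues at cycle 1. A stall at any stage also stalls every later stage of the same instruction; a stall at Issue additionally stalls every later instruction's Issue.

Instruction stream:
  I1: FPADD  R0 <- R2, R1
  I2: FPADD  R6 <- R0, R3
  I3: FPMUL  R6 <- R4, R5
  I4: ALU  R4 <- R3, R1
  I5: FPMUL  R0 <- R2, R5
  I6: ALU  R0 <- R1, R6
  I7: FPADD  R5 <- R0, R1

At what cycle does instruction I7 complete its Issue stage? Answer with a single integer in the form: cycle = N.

I1 -> (1, 2, 5, 6)
I2 -> (7, 8, 11, 12)  // struct: FPADD busy until I1 writes@6
I3 -> (13, 14, 19, 20)  // WAW R6: wait I2 write@12
I4 -> (14, 15, 16, 17)
I5 -> (21, 22, 27, 28)  // struct: FPMUL busy until I3 writes@20
I6 -> (29, 30, 31, 32)  // WAW R0: wait I5 write@28
I7 -> (30, 33, 36, 37)  // RAW R0: wait I6 write@32

cycle = 30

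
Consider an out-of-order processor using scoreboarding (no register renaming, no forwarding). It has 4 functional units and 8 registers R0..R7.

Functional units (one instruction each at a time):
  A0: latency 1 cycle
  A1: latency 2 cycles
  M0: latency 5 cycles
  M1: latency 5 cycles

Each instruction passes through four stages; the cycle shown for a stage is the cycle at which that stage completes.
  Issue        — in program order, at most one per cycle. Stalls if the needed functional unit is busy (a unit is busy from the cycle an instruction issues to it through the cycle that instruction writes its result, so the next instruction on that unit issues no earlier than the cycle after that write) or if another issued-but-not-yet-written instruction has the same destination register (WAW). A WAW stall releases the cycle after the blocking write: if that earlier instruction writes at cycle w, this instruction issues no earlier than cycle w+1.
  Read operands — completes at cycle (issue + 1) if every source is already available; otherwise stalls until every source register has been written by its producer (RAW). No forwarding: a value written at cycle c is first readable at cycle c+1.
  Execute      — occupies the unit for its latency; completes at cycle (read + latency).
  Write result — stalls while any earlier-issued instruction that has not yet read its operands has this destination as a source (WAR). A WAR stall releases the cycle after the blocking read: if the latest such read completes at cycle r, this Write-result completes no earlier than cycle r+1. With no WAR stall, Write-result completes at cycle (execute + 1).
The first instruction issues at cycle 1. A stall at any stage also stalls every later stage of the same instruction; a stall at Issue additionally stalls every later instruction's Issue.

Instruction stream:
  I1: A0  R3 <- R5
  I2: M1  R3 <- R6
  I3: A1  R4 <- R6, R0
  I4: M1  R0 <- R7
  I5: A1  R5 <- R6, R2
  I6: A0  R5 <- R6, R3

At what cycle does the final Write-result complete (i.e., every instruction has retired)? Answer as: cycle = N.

cycle = 22

c1: I1 issues→A0
c2: I1 reads
c3: I1 exec-done
c4: I1 writes R3
c5: I2 issues→M1
c6: I2 reads; I3 issues→A1
c7: I3 reads
c9: I3 exec-done
c10: I3 writes R4
c11: I2 exec-done
c12: I2 writes R3
c13: I4 issues→M1
c14: I4 reads; I5 issues→A1
c15: I5 reads
c17: I5 exec-done
c18: I5 writes R5
c19: I4 exec-done; I6 issues→A0
c20: I4 writes R0; I6 reads
c21: I6 exec-done
c22: I6 writes R5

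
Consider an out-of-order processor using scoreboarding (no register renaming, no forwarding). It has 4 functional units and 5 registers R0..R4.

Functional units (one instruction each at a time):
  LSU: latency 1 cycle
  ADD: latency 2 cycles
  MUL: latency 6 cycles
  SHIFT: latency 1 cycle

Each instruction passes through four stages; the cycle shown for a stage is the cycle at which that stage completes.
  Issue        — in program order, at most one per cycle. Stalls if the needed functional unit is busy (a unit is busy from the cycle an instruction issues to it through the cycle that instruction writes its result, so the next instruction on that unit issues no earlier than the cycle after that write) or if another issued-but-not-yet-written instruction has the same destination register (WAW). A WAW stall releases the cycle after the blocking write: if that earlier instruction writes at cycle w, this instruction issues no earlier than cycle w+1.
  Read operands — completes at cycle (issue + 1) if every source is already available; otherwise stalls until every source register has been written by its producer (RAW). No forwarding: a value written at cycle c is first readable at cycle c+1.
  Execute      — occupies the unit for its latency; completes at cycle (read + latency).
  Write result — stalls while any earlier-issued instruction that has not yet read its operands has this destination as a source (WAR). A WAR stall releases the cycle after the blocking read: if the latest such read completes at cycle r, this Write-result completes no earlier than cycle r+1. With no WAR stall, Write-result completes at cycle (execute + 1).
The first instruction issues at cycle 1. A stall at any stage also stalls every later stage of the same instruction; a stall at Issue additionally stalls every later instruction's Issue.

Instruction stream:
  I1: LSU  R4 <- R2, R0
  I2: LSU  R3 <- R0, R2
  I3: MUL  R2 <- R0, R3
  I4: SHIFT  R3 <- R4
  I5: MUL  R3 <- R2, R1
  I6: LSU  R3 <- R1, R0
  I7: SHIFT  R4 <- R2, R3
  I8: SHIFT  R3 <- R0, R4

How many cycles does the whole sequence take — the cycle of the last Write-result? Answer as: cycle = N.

cycle = 36

c1: issue I1 (LSU)
c2: I1 read-ops
c3: I1 finished on LSU
c4: I1→R4
c5: issue I2 (LSU)
c6: I2 read-ops, issue I3 (MUL)
c7: I2 finished on LSU
c8: I2→R3
c9: I3 read-ops, issue I4 (SHIFT)
c10: I4 read-ops
c11: I4 finished on SHIFT
c12: I4→R3
c15: I3 finished on MUL
c16: I3→R2
c17: issue I5 (MUL)
c18: I5 read-ops
c24: I5 finished on MUL
c25: I5→R3
c26: issue I6 (LSU)
c27: I6 read-ops, issue I7 (SHIFT)
c28: I6 finished on LSU
c29: I6→R3
c30: I7 read-ops
c31: I7 finished on SHIFT
c32: I7→R4
c33: issue I8 (SHIFT)
c34: I8 read-ops
c35: I8 finished on SHIFT
c36: I8→R3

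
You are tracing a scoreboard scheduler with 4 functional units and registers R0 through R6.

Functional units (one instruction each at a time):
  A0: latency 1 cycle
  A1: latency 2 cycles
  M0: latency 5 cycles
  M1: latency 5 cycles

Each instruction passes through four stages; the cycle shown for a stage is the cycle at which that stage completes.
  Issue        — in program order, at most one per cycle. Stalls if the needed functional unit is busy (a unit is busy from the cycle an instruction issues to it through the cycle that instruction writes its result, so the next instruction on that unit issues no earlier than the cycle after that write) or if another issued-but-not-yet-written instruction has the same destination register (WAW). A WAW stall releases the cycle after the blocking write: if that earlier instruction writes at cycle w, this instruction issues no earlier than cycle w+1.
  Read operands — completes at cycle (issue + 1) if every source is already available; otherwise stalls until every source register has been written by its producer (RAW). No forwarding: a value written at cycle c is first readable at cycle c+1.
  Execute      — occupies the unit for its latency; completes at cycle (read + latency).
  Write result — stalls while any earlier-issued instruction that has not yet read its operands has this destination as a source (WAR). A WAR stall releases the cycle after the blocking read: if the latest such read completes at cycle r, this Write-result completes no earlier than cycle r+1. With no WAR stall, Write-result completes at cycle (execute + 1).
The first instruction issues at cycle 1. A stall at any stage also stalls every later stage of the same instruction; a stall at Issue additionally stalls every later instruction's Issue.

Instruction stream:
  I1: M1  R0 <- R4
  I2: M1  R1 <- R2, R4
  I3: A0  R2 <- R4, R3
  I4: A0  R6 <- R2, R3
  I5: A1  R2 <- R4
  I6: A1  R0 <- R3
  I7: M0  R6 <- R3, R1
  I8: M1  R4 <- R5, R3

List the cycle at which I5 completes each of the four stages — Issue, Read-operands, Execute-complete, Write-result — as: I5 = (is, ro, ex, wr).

[1] I1 dispatched to M1
[2] I1 operands ready
[7] I1 complete
[8] R0←I1
[9] I2 dispatched to M1
[10] I2 operands ready · I3 dispatched to A0
[11] I3 operands ready
[12] I3 complete
[13] R2←I3
[14] I4 dispatched to A0
[15] I2 complete · I4 operands ready · I5 dispatched to A1
[16] R1←I2 · I4 complete · I5 operands ready
[17] R6←I4
[18] I5 complete
[19] R2←I5
[20] I6 dispatched to A1
[21] I6 operands ready · I7 dispatched to M0
[22] I7 operands ready · I8 dispatched to M1
[23] I6 complete · I8 operands ready
[24] R0←I6
[27] I7 complete
[28] R6←I7 · I8 complete
[29] R4←I8

I5 = (15, 16, 18, 19)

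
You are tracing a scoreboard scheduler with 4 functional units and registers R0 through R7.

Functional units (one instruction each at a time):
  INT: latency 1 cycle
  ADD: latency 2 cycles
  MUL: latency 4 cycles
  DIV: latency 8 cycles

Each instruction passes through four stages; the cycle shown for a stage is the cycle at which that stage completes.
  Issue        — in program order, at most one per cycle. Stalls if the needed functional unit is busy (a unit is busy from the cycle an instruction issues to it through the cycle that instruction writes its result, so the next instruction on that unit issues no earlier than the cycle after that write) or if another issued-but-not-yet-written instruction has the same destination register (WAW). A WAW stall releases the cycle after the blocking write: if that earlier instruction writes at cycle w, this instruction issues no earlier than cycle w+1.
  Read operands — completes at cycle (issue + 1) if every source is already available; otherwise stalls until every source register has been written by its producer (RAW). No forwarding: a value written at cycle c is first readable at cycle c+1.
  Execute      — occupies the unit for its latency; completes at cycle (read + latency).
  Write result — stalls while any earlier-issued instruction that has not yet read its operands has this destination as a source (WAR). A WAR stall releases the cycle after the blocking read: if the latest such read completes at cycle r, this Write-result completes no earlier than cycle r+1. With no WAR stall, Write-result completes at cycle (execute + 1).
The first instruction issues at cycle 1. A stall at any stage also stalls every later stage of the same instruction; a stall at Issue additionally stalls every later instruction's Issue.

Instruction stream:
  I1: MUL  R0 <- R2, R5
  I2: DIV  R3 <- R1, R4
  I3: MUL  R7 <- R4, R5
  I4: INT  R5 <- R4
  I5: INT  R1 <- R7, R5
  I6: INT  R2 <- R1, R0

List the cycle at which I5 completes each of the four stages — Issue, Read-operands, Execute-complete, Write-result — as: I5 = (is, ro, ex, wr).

I5 = (13, 15, 16, 17)

t=1  I1 dispatched to MUL
t=2  I1 operands ready | I2 dispatched to DIV
t=3  I2 operands ready
t=6  I1 complete
t=7  R0←I1
t=8  I3 dispatched to MUL
t=9  I3 operands ready | I4 dispatched to INT
t=10  I4 operands ready
t=11  I2 complete | I4 complete
t=12  R3←I2 | R5←I4
t=13  I3 complete | I5 dispatched to INT
t=14  R7←I3
t=15  I5 operands ready
t=16  I5 complete
t=17  R1←I5
t=18  I6 dispatched to INT
t=19  I6 operands ready
t=20  I6 complete
t=21  R2←I6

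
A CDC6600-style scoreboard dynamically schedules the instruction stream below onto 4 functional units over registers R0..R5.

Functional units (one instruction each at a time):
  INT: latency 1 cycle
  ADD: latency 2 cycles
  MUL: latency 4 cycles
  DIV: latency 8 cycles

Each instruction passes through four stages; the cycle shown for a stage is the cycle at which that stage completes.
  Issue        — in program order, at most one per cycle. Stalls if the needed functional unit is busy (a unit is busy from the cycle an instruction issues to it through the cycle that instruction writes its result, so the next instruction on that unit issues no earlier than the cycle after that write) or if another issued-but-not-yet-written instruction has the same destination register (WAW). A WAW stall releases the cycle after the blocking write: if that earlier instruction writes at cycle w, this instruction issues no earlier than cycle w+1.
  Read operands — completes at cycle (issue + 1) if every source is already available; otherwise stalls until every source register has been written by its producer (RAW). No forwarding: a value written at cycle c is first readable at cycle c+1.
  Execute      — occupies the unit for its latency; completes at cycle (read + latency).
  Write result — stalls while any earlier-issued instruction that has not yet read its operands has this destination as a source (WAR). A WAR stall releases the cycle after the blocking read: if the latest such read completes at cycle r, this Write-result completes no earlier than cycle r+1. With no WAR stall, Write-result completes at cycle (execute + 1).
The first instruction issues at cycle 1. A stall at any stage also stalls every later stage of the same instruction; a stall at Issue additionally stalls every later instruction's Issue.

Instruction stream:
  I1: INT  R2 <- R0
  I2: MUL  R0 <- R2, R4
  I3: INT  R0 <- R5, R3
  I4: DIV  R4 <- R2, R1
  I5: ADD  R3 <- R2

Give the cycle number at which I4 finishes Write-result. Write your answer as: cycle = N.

I1  is:1  ro:2  ex:3  wr:4
I2  is:2  ro:5  ex:9  wr:10  — RAW R2: wait I1 write@4
I3  is:11  ro:12  ex:13  wr:14  — WAW R0: wait I2 write@10
I4  is:12  ro:13  ex:21  wr:22
I5  is:13  ro:14  ex:16  wr:17

cycle = 22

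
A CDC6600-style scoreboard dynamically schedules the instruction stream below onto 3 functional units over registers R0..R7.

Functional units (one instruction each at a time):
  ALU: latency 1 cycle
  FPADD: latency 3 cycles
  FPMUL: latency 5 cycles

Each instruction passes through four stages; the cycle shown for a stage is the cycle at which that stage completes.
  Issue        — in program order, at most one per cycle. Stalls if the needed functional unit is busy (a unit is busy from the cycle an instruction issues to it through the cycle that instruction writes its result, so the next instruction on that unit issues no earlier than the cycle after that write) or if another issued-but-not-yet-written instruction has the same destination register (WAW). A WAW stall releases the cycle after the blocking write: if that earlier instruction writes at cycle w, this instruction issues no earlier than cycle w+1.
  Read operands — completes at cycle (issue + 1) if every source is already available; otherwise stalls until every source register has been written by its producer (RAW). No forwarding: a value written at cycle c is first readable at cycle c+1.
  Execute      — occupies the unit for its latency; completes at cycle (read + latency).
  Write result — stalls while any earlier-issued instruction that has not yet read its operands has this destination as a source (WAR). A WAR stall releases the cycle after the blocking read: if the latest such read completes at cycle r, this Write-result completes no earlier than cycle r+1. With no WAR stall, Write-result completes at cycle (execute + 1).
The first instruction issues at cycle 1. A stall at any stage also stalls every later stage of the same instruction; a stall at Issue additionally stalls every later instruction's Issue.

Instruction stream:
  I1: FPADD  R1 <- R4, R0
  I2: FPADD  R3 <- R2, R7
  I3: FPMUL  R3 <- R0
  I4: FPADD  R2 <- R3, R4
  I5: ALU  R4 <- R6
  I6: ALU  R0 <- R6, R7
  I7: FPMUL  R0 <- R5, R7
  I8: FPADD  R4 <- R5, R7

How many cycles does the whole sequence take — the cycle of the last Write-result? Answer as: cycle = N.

cycle = 34

I1 -> (1, 2, 5, 6)
I2 -> (7, 8, 11, 12)  // struct: FPADD busy until I1 writes@6
I3 -> (13, 14, 19, 20)  // WAW R3: wait I2 write@12
I4 -> (14, 21, 24, 25)  // RAW R3: wait I3 write@20
I5 -> (15, 16, 17, 22)  // WAR R4: wait I4 read@21
I6 -> (23, 24, 25, 26)  // struct: ALU busy until I5 writes@22
I7 -> (27, 28, 33, 34)  // WAW R0: wait I6 write@26
I8 -> (28, 29, 32, 33)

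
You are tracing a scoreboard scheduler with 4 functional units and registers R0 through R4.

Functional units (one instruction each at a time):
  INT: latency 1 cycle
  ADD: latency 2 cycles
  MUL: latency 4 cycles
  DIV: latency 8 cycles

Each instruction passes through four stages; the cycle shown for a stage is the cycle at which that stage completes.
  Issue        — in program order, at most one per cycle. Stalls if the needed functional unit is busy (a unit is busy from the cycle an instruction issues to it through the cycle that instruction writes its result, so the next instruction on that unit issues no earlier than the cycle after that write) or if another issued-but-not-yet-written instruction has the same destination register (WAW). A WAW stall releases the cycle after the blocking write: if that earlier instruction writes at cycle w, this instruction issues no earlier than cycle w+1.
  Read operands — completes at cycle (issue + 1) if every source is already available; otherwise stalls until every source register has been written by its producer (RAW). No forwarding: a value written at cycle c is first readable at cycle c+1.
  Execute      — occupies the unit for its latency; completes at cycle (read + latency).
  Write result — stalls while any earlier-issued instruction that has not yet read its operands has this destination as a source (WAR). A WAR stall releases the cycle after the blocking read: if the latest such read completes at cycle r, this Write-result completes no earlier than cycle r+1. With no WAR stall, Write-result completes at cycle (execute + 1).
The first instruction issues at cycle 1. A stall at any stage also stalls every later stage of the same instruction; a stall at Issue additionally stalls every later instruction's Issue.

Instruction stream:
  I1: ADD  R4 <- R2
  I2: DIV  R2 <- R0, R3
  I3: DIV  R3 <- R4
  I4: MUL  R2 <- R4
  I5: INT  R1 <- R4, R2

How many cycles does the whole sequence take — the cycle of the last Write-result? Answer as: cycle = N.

cycle = 23

[1] I1 issues→ADD
[2] I1 reads · I2 issues→DIV
[3] I2 reads
[4] I1 exec-done
[5] I1 writes R4
[11] I2 exec-done
[12] I2 writes R2
[13] I3 issues→DIV
[14] I3 reads · I4 issues→MUL
[15] I4 reads · I5 issues→INT
[19] I4 exec-done
[20] I4 writes R2
[21] I5 reads
[22] I3 exec-done · I5 exec-done
[23] I3 writes R3 · I5 writes R1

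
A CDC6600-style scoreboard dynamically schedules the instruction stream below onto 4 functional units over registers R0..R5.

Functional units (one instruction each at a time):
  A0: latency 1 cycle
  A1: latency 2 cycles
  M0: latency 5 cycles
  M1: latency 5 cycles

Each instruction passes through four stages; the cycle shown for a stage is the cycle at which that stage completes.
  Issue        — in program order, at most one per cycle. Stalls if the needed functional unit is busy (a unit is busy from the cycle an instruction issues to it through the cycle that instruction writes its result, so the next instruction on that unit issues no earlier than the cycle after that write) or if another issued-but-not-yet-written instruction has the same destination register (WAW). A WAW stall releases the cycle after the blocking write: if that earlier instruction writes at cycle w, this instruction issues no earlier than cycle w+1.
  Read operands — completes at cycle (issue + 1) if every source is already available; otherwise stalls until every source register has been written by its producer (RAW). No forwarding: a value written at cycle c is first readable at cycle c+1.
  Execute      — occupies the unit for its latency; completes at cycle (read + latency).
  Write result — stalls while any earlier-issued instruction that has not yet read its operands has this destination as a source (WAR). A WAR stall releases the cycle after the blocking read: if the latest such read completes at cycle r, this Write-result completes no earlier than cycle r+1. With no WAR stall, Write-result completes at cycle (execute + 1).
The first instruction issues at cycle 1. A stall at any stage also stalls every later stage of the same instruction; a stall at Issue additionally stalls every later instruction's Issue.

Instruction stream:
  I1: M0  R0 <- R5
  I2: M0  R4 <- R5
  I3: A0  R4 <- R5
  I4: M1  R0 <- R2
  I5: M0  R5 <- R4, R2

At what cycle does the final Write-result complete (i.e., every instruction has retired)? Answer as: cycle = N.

cycle = 27

cycle 1: issue I1 (M0)
cycle 2: I1 read-ops
cycle 7: I1 finished on M0
cycle 8: I1→R0
cycle 9: issue I2 (M0)
cycle 10: I2 read-ops
cycle 15: I2 finished on M0
cycle 16: I2→R4
cycle 17: issue I3 (A0)
cycle 18: I3 read-ops; issue I4 (M1)
cycle 19: I3 finished on A0; I4 read-ops; issue I5 (M0)
cycle 20: I3→R4
cycle 21: I5 read-ops
cycle 24: I4 finished on M1
cycle 25: I4→R0
cycle 26: I5 finished on M0
cycle 27: I5→R5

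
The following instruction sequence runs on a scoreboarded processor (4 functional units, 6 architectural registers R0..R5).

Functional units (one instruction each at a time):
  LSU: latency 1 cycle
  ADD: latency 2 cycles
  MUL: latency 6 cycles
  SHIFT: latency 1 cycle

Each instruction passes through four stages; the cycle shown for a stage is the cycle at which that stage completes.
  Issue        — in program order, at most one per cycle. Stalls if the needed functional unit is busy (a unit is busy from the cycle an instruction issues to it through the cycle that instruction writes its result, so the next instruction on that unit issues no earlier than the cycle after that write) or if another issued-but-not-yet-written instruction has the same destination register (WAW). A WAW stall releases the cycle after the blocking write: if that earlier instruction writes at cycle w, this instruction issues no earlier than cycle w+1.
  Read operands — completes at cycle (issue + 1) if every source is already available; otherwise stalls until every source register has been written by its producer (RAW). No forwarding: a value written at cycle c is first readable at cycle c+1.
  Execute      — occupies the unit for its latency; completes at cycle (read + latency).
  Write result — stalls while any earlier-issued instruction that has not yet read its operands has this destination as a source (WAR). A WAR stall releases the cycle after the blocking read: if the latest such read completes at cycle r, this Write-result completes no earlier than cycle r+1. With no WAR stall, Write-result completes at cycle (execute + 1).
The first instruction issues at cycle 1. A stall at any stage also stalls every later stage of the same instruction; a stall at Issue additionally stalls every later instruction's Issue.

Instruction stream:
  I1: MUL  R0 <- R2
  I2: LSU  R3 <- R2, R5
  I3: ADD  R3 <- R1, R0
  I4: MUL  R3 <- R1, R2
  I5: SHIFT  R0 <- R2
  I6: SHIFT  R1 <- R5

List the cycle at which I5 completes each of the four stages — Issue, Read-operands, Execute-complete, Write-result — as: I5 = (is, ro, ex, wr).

t=1  I1 dispatched to MUL
t=2  I1 operands ready; I2 dispatched to LSU
t=3  I2 operands ready
t=4  I2 complete
t=5  R3←I2
t=6  I3 dispatched to ADD
t=8  I1 complete
t=9  R0←I1
t=10  I3 operands ready
t=12  I3 complete
t=13  R3←I3
t=14  I4 dispatched to MUL
t=15  I4 operands ready; I5 dispatched to SHIFT
t=16  I5 operands ready
t=17  I5 complete
t=18  R0←I5
t=19  I6 dispatched to SHIFT
t=20  I6 operands ready
t=21  I4 complete; I6 complete
t=22  R3←I4; R1←I6

I5 = (15, 16, 17, 18)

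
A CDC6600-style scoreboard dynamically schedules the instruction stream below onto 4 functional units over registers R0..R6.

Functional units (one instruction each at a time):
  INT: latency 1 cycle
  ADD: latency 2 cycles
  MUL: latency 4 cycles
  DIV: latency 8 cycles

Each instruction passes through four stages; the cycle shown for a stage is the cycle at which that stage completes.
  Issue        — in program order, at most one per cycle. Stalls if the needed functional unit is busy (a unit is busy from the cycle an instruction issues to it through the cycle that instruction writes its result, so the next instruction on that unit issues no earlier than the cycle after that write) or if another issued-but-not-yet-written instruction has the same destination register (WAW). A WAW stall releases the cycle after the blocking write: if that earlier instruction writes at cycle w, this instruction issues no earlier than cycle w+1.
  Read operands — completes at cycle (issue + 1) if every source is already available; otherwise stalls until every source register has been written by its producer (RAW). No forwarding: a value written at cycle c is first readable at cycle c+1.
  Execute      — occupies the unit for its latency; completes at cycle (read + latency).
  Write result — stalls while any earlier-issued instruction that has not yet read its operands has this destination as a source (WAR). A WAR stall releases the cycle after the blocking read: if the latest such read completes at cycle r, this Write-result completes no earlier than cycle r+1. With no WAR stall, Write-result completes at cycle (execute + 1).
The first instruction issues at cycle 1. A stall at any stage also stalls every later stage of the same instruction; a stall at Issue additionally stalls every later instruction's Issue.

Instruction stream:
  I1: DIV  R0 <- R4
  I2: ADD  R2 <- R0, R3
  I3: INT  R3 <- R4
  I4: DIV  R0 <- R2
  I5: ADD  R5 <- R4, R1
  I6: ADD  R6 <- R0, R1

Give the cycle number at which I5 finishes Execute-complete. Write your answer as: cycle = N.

[I1] 1/2/10/11
[I2] 2/12/14/15  (RAW R0: wait I1 write@11)
[I3] 3/4/5/13  (WAR R3: wait I2 read@12)
[I4] 12/16/24/25  (struct: DIV busy until I1 writes@11; RAW R2: wait I2 write@15)
[I5] 16/17/19/20  (struct: ADD busy until I2 writes@15)
[I6] 21/26/28/29  (struct: ADD busy until I5 writes@20; RAW R0: wait I4 write@25)

cycle = 19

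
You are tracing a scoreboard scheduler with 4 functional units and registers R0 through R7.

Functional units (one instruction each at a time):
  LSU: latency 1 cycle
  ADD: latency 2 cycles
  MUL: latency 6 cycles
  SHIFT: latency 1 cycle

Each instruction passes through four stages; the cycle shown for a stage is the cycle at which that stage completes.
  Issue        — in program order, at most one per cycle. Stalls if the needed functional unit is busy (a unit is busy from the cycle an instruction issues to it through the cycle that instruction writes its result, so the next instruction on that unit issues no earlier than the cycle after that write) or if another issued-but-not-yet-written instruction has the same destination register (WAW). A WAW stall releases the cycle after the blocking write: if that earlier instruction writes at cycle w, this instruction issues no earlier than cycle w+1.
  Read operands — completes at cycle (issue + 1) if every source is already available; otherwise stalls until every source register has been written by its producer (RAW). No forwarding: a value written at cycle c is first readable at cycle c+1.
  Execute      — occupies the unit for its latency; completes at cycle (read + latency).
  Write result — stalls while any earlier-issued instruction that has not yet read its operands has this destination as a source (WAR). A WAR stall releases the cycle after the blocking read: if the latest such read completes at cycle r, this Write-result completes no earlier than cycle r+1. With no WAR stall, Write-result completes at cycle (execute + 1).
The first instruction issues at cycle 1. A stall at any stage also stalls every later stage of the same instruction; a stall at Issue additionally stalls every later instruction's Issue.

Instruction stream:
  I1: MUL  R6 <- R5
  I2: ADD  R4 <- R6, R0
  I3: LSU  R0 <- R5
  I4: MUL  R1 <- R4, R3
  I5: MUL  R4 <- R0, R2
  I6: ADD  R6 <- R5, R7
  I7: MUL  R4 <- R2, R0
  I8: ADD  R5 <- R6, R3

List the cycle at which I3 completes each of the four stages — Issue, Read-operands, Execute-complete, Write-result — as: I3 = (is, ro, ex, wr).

[1] I1 issues→MUL
[2] I1 reads · I2 issues→ADD
[3] I3 issues→LSU
[4] I3 reads
[5] I3 exec-done
[8] I1 exec-done
[9] I1 writes R6
[10] I2 reads · I4 issues→MUL
[11] I3 writes R0
[12] I2 exec-done
[13] I2 writes R4
[14] I4 reads
[20] I4 exec-done
[21] I4 writes R1
[22] I5 issues→MUL
[23] I5 reads · I6 issues→ADD
[24] I6 reads
[26] I6 exec-done
[27] I6 writes R6
[29] I5 exec-done
[30] I5 writes R4
[31] I7 issues→MUL
[32] I7 reads · I8 issues→ADD
[33] I8 reads
[35] I8 exec-done
[36] I8 writes R5
[38] I7 exec-done
[39] I7 writes R4

I3 = (3, 4, 5, 11)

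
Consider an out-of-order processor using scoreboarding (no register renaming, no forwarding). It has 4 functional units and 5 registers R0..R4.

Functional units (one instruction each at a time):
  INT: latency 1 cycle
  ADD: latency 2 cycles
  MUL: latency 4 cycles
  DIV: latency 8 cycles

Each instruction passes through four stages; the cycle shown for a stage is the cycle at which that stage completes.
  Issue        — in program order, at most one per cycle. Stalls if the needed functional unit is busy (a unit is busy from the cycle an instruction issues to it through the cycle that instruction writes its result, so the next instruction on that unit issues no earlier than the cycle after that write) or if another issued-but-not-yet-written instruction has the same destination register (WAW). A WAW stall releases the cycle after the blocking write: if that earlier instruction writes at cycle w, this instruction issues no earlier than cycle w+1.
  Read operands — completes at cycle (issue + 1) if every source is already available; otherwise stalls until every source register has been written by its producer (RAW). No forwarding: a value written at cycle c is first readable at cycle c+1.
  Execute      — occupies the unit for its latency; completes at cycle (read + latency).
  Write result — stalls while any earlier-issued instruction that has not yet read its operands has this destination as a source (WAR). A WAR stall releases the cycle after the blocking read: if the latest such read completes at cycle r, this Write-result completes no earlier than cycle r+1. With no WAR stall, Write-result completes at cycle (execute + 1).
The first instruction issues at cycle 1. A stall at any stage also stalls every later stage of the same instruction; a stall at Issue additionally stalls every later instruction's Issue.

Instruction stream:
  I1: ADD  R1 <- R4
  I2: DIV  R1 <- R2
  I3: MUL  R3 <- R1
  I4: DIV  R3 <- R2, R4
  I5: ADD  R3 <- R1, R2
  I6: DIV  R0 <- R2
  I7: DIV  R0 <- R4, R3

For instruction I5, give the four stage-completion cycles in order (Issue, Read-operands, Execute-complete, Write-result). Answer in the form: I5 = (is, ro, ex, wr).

[I1] 1/2/4/5
[I2] 6/7/15/16  (WAW R1: wait I1 write@5)
[I3] 7/17/21/22  (RAW R1: wait I2 write@16)
[I4] 23/24/32/33  (WAW R3: wait I3 write@22)
[I5] 34/35/37/38  (WAW R3: wait I4 write@33)
[I6] 35/36/44/45
[I7] 46/47/55/56  (struct: DIV busy until I6 writes@45)

I5 = (34, 35, 37, 38)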